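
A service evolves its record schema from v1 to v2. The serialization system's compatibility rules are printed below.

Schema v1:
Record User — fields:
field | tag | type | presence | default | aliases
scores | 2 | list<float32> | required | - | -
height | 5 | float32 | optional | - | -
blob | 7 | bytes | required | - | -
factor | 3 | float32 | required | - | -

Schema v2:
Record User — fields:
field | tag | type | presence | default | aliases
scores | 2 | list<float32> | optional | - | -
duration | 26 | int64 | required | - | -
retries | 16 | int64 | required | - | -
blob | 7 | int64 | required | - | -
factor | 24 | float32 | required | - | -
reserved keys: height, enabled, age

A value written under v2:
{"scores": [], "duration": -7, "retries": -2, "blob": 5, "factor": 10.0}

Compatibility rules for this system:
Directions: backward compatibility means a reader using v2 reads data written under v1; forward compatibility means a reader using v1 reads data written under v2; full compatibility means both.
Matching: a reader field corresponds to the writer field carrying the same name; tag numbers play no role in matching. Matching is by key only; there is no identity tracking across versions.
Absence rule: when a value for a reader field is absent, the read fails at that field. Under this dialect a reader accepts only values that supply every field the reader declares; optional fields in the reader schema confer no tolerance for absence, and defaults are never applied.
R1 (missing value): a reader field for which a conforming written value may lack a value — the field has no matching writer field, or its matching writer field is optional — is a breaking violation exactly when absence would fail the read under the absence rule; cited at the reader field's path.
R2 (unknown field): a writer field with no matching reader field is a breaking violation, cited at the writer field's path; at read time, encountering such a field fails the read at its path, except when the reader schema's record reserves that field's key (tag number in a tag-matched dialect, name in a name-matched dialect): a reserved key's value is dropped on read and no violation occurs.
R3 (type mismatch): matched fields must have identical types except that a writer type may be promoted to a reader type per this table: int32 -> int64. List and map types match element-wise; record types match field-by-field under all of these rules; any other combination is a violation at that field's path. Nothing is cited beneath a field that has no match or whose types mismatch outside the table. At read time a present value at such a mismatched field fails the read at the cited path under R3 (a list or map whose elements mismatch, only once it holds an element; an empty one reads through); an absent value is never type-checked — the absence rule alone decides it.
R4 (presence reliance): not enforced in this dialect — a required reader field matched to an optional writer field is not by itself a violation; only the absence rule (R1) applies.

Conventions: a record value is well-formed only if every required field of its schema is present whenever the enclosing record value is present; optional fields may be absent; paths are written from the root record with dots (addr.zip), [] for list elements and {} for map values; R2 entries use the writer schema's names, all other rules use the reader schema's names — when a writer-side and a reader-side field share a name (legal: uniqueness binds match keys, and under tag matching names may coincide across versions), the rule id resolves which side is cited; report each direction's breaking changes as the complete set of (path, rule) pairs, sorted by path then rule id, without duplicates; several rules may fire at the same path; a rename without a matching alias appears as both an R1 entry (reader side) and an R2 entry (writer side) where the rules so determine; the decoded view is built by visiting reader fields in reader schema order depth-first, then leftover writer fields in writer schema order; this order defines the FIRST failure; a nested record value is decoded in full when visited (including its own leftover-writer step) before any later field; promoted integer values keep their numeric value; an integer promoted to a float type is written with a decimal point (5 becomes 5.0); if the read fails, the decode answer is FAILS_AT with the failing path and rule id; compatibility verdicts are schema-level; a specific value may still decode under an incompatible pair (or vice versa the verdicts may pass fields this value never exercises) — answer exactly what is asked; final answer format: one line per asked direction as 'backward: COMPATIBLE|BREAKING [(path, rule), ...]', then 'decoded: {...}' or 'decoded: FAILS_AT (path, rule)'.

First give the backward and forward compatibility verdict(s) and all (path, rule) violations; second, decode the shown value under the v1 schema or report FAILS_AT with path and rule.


backward: BREAKING [(blob, R3), (duration, R1), (retries, R1)]; forward: BREAKING [(blob, R3), (duration, R2), (height, R1), (retries, R2), (scores, R1)]; decoded: FAILS_AT (height, R1)

in User below, arrows point writer -> reader
backward for User (reader v2, writer v1):
  scores: paired with writer scores (list<float32> -> list<float32>; writer required)
  duration: no writer-side match
  retries: no writer-side match
  blob: paired with writer blob (bytes -> int64; writer required)
  factor: paired with writer factor (float32 -> float32; writer required)
  height (writer side), unknown to reader
  R3 fires at blob
  R1 fires at duration
  R1 fires at retries
  => backward verdict for User: BREAKING, 3 violation(s)
forward for User (reader v1, writer v2):
  scores: paired with writer scores (list<float32> -> list<float32>; writer optional)
  height: no writer-side match
  blob: paired with writer blob (int64 -> bytes; writer required)
  factor: paired with writer factor (float32 -> float32; writer required)
  duration (writer side), unknown to reader
  retries (writer side), unknown to reader
  R3 fires at blob
  R2 fires at duration
  R1 fires at height
  R2 fires at retries
  R1 fires at scores
  => forward verdict for User: BREAKING, 5 violation(s)
decode walk for User under reader schema v1:
  scores := []
  read fails at height under R1 (no fill)
  => FAILS_AT (height, R1)


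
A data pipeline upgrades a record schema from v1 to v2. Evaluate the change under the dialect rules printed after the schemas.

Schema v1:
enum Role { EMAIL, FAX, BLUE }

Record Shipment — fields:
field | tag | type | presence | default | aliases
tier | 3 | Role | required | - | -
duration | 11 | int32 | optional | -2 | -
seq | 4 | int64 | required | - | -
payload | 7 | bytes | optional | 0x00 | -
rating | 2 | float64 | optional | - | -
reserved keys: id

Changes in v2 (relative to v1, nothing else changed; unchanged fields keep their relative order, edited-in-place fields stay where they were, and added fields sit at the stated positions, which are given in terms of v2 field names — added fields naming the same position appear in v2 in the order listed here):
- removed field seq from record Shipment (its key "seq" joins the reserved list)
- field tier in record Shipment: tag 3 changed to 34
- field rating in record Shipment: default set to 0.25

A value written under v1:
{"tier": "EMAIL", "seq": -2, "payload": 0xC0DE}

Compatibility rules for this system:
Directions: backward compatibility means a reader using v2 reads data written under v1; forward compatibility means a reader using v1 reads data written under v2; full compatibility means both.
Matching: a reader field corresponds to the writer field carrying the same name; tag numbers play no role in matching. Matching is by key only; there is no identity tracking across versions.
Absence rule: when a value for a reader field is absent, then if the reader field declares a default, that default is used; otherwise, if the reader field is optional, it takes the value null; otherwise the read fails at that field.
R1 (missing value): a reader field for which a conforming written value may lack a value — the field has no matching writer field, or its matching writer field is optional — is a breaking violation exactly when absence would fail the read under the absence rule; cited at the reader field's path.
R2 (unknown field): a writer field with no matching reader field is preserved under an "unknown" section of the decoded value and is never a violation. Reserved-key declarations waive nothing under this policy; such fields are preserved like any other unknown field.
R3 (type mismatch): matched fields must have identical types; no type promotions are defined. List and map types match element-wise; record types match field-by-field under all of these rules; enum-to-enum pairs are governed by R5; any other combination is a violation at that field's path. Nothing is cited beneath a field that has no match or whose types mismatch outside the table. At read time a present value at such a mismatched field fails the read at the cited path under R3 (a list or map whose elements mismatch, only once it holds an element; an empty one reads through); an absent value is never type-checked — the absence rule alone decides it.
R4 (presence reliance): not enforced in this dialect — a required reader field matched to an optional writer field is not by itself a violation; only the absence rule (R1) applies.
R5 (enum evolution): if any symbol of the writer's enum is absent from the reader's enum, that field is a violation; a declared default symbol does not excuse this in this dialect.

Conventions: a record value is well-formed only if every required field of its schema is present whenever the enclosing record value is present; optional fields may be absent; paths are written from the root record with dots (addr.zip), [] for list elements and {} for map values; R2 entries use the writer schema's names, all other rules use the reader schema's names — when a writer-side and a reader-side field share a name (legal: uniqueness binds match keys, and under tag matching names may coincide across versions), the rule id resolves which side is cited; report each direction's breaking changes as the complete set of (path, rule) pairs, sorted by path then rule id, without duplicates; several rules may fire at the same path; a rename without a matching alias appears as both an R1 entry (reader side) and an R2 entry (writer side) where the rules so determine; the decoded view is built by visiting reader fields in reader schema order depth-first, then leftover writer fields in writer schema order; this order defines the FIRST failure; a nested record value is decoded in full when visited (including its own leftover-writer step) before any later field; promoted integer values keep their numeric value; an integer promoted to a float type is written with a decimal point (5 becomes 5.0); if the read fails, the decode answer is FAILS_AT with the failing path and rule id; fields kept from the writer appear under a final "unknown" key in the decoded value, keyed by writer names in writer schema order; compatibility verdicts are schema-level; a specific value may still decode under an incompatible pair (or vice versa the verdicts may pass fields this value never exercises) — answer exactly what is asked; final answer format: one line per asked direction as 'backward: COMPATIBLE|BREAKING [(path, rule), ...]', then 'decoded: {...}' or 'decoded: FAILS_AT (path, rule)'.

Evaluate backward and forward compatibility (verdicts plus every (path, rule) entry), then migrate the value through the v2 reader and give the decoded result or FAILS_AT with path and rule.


the writer's type comes first in each Shipment pair
backward pass over Shipment, reader schema v2, writer schema v1:
  tier: Role -> Role, writer required; from tier
  duration: int32 -> int32, writer optional; from duration
  payload: bytes -> bytes, writer optional; from payload
  rating: float64 -> float64, writer optional; from rating
  writer seq: unknown to reader
  => backward verdict for Shipment: COMPATIBLE, no violations
forward pass over Shipment, reader schema v1, writer schema v2:
  tier: Role -> Role, writer required; from tier
  duration: int32 -> int32, writer optional; from duration
  seq: no writer match
  payload: bytes -> bytes, writer optional; from payload
  rating: float64 -> float64, writer optional; from rating
  rule R1 violated at seq
  => 1 violation(s): forward is BREAKING for Shipment
decode (reader v2):
  tier := "EMAIL"
  duration := -2 (no value, default fills)
  payload := 0xC0DE
  rating := 0.25 (no value, default fills)
  writer seq: kept under "unknown"
  => decoded: {"tier": "EMAIL", "duration": -2, "payload": 0xC0DE, "rating": 0.25, "unknown": {"seq": -2}}

backward: COMPATIBLE []; forward: BREAKING [(seq, R1)]; decoded: {"tier": "EMAIL", "duration": -2, "payload": 0xC0DE, "rating": 0.25, "unknown": {"seq": -2}}


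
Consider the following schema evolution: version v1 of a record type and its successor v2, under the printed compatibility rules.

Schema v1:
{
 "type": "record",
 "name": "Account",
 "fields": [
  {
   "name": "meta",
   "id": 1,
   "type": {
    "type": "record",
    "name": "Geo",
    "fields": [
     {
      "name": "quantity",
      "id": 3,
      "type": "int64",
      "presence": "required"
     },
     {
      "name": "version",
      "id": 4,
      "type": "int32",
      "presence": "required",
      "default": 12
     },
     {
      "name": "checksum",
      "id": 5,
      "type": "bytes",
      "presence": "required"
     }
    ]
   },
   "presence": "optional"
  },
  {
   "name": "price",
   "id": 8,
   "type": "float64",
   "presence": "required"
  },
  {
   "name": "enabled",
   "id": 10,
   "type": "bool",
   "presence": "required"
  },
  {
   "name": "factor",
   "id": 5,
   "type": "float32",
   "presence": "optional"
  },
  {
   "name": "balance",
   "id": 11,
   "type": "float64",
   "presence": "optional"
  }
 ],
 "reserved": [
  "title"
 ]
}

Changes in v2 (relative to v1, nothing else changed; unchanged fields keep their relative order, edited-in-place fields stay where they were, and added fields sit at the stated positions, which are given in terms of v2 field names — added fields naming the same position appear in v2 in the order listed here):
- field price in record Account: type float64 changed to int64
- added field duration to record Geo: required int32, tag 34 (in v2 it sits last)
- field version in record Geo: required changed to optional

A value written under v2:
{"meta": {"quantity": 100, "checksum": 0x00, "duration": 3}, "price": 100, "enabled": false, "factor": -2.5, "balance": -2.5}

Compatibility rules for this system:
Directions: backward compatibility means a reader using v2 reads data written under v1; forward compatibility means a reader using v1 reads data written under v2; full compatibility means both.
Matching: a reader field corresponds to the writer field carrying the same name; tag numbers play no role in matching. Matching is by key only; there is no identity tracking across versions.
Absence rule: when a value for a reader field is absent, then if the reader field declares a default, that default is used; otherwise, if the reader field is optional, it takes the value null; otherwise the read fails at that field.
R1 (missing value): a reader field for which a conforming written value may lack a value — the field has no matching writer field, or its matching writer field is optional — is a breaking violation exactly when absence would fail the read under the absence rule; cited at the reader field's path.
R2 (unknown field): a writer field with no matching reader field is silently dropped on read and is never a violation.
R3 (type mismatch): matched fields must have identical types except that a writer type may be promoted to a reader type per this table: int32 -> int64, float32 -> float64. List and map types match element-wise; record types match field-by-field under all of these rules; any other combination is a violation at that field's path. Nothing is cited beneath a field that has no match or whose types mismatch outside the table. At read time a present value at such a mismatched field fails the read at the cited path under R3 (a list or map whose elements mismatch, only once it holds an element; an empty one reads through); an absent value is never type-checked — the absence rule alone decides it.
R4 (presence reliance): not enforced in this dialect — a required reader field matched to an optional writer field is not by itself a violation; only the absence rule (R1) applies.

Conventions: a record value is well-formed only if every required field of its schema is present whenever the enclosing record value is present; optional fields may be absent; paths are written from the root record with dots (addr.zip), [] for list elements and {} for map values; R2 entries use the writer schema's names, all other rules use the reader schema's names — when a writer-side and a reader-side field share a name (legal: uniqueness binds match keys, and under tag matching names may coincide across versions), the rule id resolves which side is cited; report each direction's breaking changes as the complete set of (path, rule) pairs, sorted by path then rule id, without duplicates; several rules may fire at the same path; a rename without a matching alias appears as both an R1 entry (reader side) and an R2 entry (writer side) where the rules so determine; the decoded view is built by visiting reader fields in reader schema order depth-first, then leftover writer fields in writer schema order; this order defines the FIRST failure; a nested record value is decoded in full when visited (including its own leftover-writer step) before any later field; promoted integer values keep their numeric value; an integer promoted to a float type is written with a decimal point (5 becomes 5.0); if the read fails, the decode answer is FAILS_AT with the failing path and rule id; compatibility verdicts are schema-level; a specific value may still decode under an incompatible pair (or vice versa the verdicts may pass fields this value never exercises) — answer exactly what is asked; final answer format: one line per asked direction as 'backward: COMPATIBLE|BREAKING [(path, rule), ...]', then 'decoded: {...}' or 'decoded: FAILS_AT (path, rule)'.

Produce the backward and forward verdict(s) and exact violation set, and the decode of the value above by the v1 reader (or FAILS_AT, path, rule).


each type pair in Account: writer, then reader
backward for Account (reader v2, writer v1):
  meta: paired with writer meta (Geo -> Geo; writer optional)
  price: paired with writer price (float64 -> int64; writer required)
  enabled: paired with writer enabled (bool -> bool; writer required)
  factor: paired with writer factor (float32 -> float32; writer optional)
  balance: paired with writer balance (float64 -> float64; writer optional)
  meta.quantity: paired with writer meta.quantity (int64 -> int64; writer required)
  meta.version: paired with writer meta.version (int32 -> int32; writer required)
  meta.checksum: paired with writer meta.checksum (bytes -> bytes; writer required)
  meta.duration has no writer counterpart
  breaking: (meta.duration, R1)
  breaking: (price, R3)
  backward on Account therefore BREAKING (2)
forward for Account (reader v1, writer v2):
  meta: paired with writer meta (Geo -> Geo; writer optional)
  price: paired with writer price (int64 -> float64; writer required)
  enabled: paired with writer enabled (bool -> bool; writer required)
  factor: paired with writer factor (float32 -> float32; writer optional)
  balance: paired with writer balance (float64 -> float64; writer optional)
  meta.quantity: paired with writer meta.quantity (int64 -> int64; writer required)
  meta.version: paired with writer meta.version (int32 -> int32; writer optional)
  meta.checksum: paired with writer meta.checksum (bytes -> bytes; writer required)
  writer meta.duration: unknown to reader
  breaking: (price, R3)
  forward on Account therefore BREAKING (1)
migrating the Account value to v1:
  meta.quantity := 100
  meta.version := 12 (absent -> default)
  meta.checksum := 0x00
  writer meta.duration: unknown -> dropped
  read fails at price under R3
  => FAILS_AT (price, R3)

backward: BREAKING [(meta.duration, R1), (price, R3)]; forward: BREAKING [(price, R3)]; decoded: FAILS_AT (price, R3)


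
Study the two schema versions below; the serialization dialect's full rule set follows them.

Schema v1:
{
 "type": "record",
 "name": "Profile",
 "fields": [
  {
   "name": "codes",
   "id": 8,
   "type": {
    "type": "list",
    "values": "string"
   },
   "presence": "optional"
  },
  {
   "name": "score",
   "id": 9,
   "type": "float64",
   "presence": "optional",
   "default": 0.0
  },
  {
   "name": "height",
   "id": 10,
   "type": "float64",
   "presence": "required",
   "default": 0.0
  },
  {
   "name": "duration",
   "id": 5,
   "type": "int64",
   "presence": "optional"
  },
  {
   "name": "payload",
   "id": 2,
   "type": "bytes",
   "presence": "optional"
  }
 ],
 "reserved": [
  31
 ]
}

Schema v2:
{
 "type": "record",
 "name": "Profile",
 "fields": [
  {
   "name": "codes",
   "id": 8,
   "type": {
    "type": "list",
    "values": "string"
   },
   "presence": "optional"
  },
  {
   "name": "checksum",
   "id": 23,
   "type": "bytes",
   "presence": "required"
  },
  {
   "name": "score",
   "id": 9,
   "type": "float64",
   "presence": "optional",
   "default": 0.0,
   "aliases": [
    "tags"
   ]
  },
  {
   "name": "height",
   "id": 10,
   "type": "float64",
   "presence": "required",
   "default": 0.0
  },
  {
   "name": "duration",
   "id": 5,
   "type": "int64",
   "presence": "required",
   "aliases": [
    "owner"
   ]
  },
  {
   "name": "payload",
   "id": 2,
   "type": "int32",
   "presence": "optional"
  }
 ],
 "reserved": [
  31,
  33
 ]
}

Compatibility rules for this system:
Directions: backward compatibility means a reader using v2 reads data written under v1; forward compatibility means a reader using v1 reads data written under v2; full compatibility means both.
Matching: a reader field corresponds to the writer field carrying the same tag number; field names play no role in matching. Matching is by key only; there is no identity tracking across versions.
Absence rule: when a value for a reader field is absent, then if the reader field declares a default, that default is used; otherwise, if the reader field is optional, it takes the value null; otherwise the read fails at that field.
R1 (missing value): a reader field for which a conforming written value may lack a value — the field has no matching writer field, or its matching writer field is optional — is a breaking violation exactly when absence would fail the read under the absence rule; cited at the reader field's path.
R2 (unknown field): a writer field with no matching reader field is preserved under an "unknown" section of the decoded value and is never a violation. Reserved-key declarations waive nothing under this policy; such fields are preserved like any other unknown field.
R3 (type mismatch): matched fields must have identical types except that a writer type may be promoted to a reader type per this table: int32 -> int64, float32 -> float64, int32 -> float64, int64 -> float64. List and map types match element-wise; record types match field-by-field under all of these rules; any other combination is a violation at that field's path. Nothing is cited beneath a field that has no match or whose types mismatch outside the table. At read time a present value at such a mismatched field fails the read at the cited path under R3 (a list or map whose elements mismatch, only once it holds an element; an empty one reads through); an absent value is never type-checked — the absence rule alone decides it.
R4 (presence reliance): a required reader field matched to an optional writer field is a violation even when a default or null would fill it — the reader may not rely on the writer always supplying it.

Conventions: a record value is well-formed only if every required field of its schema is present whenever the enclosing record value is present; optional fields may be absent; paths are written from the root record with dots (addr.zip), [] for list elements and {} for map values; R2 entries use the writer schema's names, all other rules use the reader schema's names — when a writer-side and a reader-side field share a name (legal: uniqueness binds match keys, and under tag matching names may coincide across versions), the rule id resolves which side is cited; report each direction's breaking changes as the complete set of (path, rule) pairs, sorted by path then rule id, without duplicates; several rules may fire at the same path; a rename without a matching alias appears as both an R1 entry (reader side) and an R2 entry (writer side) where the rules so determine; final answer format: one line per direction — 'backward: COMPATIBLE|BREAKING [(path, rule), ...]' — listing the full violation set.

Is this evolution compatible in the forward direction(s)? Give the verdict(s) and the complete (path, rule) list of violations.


the writer's type comes first in each Profile pair
checking forward for Profile: reader v1 against writer v2:
  list<string> -> list<string>, writer optional: codes aligns to codes
  float64 -> float64, writer optional: score aligns to score
  float64 -> float64, writer required: height aligns to height
  int64 -> int64, writer required: duration aligns to duration
  int32 -> bytes, writer optional: payload aligns to payload
  leftover writer field: checksum
  breaking: (payload, R3)
  => forward: BREAKING (1)
checking off the Profile differences that do not matter here:
  field duration in record Profile: optional changed to required -> matters only for Profile's backward compatibility — outside the asked direction
  added field checksum to record Profile: required bytes, tag 23 (in v2 it sits immediately before score) -> matters only for Profile's backward compatibility — outside the asked direction

forward: BREAKING [(payload, R3)]


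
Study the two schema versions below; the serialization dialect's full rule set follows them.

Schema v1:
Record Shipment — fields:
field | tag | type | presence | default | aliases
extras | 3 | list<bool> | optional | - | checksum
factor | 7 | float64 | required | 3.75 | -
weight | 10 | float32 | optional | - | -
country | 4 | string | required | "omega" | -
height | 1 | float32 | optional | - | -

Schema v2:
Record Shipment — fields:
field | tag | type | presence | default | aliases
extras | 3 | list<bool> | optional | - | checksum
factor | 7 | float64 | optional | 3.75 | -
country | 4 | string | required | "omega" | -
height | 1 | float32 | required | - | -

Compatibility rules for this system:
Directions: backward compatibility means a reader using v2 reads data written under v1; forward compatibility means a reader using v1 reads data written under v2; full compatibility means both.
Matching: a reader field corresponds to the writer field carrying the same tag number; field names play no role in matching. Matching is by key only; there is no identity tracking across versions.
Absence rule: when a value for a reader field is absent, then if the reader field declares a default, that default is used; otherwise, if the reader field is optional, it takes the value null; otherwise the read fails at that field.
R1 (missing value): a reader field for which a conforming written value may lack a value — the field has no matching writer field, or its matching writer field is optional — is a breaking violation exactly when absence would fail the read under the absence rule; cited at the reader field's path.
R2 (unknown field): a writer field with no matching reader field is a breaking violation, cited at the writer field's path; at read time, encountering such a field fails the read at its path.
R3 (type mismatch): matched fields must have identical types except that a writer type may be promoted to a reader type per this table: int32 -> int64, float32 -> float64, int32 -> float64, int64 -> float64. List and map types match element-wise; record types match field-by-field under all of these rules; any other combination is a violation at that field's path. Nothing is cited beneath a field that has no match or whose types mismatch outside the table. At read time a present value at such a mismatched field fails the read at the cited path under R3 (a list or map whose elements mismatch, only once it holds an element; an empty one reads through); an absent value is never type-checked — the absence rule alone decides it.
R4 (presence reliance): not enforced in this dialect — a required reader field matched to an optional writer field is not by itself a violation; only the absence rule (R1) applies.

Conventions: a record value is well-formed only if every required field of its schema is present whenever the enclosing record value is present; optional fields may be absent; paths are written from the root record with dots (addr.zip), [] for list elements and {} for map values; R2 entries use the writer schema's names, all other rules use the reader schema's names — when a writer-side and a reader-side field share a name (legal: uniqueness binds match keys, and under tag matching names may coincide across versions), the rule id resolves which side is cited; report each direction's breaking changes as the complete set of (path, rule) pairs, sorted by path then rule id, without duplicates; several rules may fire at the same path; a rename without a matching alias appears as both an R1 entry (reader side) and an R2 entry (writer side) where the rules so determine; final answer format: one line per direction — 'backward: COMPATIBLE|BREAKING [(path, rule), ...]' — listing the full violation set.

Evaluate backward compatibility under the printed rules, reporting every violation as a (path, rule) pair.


backward: BREAKING [(height, R1), (weight, R2)]

the writer's type comes first in each Shipment pair
backward analysis of Shipment with v2 as reader and v1 as writer:
  writer optional, list<bool> -> list<bool>: reader extras maps from writer extras
  writer required, float64 -> float64: reader factor maps from writer factor
  writer required, string -> string: reader country maps from writer country
  writer optional, float32 -> float32: reader height maps from writer height
  writer weight: unknown to reader
  rule R1 violated at height
  rule R2 violated at weight
  => backward: BREAKING (2)
remaining Shipment differences; none change what is asked:
  field factor in record Shipment: required changed to optional -> fires no rule on Shipment, leaving the asked answer as it is


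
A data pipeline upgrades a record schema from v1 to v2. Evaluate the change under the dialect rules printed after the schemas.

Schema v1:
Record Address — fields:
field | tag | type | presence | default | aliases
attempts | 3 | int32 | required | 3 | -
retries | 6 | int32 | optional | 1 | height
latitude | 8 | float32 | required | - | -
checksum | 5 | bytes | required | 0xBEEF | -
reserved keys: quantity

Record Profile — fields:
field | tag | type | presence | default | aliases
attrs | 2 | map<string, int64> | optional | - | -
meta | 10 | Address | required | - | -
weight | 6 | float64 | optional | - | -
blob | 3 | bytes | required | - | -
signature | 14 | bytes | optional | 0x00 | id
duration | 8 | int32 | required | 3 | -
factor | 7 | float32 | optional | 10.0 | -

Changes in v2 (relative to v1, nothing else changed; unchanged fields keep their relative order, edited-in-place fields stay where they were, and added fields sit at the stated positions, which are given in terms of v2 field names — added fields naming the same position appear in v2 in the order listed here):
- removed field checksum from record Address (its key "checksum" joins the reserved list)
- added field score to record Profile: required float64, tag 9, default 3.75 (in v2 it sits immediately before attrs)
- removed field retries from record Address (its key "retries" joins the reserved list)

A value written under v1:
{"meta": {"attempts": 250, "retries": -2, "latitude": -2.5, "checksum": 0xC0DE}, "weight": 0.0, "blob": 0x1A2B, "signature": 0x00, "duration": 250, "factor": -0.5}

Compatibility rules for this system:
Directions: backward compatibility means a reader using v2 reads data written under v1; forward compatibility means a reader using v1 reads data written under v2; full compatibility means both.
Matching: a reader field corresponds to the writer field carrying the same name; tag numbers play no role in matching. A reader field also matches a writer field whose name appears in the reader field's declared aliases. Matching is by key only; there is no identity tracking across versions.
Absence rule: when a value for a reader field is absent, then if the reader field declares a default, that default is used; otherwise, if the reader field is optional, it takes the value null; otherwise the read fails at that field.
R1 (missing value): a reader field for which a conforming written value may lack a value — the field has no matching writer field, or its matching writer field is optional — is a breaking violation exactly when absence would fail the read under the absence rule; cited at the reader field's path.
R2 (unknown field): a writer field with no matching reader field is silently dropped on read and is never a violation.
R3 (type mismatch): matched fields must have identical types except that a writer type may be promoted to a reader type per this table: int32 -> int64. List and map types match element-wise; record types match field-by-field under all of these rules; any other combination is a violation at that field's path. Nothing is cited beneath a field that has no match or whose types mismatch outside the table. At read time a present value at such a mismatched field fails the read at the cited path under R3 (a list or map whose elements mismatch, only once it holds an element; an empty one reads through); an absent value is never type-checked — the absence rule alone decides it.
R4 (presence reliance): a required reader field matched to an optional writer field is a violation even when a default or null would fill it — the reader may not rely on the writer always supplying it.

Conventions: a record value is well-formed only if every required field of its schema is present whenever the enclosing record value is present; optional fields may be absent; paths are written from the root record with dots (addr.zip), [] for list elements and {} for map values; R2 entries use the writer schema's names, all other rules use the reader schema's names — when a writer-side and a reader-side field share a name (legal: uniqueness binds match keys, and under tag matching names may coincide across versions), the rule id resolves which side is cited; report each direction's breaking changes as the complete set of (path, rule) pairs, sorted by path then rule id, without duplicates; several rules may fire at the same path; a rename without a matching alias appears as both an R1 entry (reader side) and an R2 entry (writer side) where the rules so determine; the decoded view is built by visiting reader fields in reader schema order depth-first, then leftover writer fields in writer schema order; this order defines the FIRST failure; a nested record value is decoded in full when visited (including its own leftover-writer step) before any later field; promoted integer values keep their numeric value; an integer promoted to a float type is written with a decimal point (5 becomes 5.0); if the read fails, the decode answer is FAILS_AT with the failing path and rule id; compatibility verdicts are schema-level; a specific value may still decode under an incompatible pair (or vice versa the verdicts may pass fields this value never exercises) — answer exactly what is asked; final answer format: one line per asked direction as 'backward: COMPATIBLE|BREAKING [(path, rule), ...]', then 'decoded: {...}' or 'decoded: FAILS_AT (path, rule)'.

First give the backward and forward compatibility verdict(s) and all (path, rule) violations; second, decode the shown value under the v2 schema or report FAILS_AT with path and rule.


backward: COMPATIBLE []; forward: COMPATIBLE []; decoded: {"score": 3.75, "attrs": null, "meta": {"attempts": 250, "latitude": -2.5}, "weight": 0.0, "blob": 0x1A2B, "signature": 0x00, "duration": 250, "factor": -0.5}

in Profile below, arrows point writer -> reader
backward on Profile — v2 reading data written by v1:
  score: no writer match
  map<string, int64> -> map<string, int64>, writer optional: attrs aligns to attrs
  Address -> Address, writer required: meta aligns to meta
  float64 -> float64, writer optional: weight aligns to weight
  bytes -> bytes, writer required: blob aligns to blob
  bytes -> bytes, writer optional: signature aligns to signature
  int32 -> int32, writer required: duration aligns to duration
  float32 -> float32, writer optional: factor aligns to factor
  int32 -> int32, writer required: meta.attempts aligns to meta.attempts
  float32 -> float32, writer required: meta.latitude aligns to meta.latitude
  writer field meta.retries has no reader counterpart
  writer field meta.checksum has no reader counterpart
  => backward: COMPATIBLE
forward on Profile — v1 reading data written by v2:
  map<string, int64> -> map<string, int64>, writer optional: attrs aligns to attrs
  Address -> Address, writer required: meta aligns to meta
  float64 -> float64, writer optional: weight aligns to weight
  bytes -> bytes, writer required: blob aligns to blob
  bytes -> bytes, writer optional: signature aligns to signature
  int32 -> int32, writer required: duration aligns to duration
  float32 -> float32, writer optional: factor aligns to factor
  writer field score has no reader counterpart
  int32 -> int32, writer required: meta.attempts aligns to meta.attempts
  meta.retries: no writer match
  float32 -> float32, writer required: meta.latitude aligns to meta.latitude
  meta.checksum: no writer match
  => forward: COMPATIBLE
decode (reader v2):
  score := 3.75 (absent -> default)
  attrs := null (absent, optional -> null)
  meta.attempts := 250
  meta.latitude := -2.5
  writer meta.retries: unknown -> dropped
  writer meta.checksum: unknown -> dropped
  weight := 0.0
  blob := 0x1A2B
  signature := 0x00
  duration := 250
  factor := -0.5
  => decoded: {"score": 3.75, "attrs": null, "meta": {"attempts": 250, "latitude": -2.5}, "weight": 0.0, "blob": 0x1A2B, "signature": 0x00, "duration": 250, "factor": -0.5}


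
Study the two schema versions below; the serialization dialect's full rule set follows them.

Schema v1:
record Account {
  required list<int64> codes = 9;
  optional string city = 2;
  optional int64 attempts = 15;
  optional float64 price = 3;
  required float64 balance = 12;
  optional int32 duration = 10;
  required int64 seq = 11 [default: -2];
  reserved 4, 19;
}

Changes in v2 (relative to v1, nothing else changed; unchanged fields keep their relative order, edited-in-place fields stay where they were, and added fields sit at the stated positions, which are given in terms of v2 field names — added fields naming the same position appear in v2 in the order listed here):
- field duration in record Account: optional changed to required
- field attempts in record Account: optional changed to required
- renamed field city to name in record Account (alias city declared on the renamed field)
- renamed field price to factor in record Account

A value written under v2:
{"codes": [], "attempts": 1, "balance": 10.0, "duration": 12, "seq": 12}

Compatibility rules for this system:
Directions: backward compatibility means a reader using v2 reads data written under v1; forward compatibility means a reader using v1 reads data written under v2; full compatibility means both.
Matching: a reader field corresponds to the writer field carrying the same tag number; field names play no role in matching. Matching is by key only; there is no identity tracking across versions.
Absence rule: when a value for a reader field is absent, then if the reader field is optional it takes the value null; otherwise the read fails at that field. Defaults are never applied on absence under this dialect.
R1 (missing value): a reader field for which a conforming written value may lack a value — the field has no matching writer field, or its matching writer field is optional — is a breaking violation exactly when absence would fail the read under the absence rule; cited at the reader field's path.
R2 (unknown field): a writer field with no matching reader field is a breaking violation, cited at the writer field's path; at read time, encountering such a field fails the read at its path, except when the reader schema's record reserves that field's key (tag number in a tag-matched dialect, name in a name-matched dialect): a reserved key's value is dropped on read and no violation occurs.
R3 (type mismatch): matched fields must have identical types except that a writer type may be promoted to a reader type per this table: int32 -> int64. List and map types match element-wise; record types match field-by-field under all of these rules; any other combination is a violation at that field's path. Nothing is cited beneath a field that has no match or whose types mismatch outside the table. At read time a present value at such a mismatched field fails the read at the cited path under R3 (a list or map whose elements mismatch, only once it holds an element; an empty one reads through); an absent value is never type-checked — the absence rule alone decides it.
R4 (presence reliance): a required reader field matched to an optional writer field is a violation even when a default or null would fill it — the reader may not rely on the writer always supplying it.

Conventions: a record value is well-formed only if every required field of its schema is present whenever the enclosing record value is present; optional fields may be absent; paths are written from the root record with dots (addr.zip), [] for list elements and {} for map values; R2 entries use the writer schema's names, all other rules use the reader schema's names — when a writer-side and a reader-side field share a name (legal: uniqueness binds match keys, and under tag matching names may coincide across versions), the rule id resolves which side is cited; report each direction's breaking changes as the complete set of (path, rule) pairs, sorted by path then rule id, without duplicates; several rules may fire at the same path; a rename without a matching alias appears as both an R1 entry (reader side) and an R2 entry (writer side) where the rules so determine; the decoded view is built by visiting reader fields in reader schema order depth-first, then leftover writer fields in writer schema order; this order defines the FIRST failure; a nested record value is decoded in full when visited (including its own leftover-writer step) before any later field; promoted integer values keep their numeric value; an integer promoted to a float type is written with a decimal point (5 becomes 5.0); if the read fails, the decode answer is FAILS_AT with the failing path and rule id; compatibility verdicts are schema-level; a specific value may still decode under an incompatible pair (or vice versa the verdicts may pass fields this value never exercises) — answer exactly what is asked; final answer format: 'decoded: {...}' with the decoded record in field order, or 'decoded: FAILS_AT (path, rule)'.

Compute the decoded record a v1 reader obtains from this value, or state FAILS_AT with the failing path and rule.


arrows below run writer -> reader for Account
decode walk for Account under reader schema v1:
  codes := []
  city := null (absent, optional -> null)
  attempts := 1
  price := null (absent, optional -> null)
  balance := 10.0
  duration := 12
  seq := 12
  => decoded: {"codes": [], "city": null, "attempts": 1, "price": null, "balance": 10.0, "duration": 12, "seq": 12}
the rest of the Account diff is inert for this question:
  field duration in record Account: optional changed to required -> schema-level compatibility only; this Account value's decode is unchanged
  field attempts in record Account: optional changed to required -> schema-level compatibility only; this Account value's decode is unchanged
  renamed field city to name in record Account (alias city declared on the renamed field) -> fires no rule on Account under this dialect and leaves the result unchanged
  renamed field price to factor in record Account -> fires no rule on Account under this dialect and leaves the result unchanged

decoded: {"codes": [], "city": null, "attempts": 1, "price": null, "balance": 10.0, "duration": 12, "seq": 12}
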